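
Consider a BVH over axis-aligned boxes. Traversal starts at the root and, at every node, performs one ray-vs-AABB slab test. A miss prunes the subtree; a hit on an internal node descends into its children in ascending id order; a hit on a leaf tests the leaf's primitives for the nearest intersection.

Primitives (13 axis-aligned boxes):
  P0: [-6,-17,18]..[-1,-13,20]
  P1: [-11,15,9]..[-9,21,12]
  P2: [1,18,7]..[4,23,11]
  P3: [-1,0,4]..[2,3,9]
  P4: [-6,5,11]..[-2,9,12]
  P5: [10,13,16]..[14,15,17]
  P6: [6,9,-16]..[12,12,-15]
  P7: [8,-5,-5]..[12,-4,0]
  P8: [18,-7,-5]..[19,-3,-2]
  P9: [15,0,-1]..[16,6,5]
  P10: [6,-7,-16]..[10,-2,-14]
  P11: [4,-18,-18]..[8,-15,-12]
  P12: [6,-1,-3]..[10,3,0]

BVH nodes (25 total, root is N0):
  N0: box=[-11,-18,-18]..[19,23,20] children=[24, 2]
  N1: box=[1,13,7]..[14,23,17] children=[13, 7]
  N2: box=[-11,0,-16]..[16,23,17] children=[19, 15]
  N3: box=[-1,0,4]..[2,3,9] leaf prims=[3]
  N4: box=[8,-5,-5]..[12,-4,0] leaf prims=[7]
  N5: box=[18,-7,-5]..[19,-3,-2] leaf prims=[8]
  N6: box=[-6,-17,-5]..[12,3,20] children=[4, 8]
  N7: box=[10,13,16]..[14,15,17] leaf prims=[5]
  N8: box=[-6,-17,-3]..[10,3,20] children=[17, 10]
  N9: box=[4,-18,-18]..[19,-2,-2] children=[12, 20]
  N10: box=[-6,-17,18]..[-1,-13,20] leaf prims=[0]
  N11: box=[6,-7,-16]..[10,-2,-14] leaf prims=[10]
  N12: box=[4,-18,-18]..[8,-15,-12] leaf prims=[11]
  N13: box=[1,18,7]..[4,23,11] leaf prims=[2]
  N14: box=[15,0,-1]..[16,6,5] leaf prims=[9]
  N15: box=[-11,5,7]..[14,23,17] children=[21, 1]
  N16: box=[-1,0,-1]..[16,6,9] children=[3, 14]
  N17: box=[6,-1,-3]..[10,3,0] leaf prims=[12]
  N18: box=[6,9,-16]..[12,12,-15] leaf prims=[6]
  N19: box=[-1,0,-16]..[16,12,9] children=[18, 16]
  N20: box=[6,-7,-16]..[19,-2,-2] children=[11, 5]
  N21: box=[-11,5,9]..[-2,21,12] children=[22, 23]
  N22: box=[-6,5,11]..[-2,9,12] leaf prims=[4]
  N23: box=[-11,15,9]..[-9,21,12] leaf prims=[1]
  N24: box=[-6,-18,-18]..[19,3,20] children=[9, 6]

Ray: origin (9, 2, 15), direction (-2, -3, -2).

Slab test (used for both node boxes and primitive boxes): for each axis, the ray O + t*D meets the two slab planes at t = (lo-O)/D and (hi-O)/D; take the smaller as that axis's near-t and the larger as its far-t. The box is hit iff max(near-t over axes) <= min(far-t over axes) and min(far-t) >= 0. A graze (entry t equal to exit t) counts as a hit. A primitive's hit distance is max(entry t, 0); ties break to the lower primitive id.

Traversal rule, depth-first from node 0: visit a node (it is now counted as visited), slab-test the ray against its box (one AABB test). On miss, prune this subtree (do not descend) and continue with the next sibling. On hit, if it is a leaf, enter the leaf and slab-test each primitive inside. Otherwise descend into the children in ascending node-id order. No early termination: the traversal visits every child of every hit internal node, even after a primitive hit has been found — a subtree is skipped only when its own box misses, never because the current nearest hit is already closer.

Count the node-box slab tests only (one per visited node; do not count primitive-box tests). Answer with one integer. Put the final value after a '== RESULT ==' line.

Traverse from the root:
N0 x:[-5,10] y:[-7,20/3] z:[-5/2,33/2] -> hit [-5/2,20/3], descend [2, 24]
  N2 x:[-7/2,10] y:[-7,2/3] z:[-1,31/2] -> hit [-1,2/3], descend [15, 19]
    N15 x:[-5/2,10] y:[-7,-1] z:[-1,4] -> miss, prune
    N19 x:[-7/2,5] y:[-10/3,2/3] z:[3,31/2] -> miss, prune
  N24 x:[-5,15/2] y:[-1/3,20/3] z:[-5/2,33/2] -> hit [-1/3,20/3], descend [6, 9]
    N6 x:[-3/2,15/2] y:[-1/3,19/3] z:[-5/2,10] -> hit [-1/3,19/3], descend [4, 8]
      N4 x:[-3/2,1/2] y:[2,7/3] z:[15/2,10] -> miss, prune
      N8 x:[-1/2,15/2] y:[-1/3,19/3] z:[-5/2,9] -> hit [-1/3,19/3], descend [10, 17]
        N10 x:[5,15/2] y:[5,19/3] z:[-5/2,-3/2] -> miss, prune
        N17 x:[-1/2,3/2] y:[-1/3,1] z:[15/2,9] -> miss, prune
    N9 x:[-5,5/2] y:[4/3,20/3] z:[17/2,33/2] -> miss, prune

11 AABB tests over nodes [0, 2, 15, 19, 24, 6, 4, 8, 10, 17, 9]; 0 leaves entered; closest miss.

== RESULT ==
11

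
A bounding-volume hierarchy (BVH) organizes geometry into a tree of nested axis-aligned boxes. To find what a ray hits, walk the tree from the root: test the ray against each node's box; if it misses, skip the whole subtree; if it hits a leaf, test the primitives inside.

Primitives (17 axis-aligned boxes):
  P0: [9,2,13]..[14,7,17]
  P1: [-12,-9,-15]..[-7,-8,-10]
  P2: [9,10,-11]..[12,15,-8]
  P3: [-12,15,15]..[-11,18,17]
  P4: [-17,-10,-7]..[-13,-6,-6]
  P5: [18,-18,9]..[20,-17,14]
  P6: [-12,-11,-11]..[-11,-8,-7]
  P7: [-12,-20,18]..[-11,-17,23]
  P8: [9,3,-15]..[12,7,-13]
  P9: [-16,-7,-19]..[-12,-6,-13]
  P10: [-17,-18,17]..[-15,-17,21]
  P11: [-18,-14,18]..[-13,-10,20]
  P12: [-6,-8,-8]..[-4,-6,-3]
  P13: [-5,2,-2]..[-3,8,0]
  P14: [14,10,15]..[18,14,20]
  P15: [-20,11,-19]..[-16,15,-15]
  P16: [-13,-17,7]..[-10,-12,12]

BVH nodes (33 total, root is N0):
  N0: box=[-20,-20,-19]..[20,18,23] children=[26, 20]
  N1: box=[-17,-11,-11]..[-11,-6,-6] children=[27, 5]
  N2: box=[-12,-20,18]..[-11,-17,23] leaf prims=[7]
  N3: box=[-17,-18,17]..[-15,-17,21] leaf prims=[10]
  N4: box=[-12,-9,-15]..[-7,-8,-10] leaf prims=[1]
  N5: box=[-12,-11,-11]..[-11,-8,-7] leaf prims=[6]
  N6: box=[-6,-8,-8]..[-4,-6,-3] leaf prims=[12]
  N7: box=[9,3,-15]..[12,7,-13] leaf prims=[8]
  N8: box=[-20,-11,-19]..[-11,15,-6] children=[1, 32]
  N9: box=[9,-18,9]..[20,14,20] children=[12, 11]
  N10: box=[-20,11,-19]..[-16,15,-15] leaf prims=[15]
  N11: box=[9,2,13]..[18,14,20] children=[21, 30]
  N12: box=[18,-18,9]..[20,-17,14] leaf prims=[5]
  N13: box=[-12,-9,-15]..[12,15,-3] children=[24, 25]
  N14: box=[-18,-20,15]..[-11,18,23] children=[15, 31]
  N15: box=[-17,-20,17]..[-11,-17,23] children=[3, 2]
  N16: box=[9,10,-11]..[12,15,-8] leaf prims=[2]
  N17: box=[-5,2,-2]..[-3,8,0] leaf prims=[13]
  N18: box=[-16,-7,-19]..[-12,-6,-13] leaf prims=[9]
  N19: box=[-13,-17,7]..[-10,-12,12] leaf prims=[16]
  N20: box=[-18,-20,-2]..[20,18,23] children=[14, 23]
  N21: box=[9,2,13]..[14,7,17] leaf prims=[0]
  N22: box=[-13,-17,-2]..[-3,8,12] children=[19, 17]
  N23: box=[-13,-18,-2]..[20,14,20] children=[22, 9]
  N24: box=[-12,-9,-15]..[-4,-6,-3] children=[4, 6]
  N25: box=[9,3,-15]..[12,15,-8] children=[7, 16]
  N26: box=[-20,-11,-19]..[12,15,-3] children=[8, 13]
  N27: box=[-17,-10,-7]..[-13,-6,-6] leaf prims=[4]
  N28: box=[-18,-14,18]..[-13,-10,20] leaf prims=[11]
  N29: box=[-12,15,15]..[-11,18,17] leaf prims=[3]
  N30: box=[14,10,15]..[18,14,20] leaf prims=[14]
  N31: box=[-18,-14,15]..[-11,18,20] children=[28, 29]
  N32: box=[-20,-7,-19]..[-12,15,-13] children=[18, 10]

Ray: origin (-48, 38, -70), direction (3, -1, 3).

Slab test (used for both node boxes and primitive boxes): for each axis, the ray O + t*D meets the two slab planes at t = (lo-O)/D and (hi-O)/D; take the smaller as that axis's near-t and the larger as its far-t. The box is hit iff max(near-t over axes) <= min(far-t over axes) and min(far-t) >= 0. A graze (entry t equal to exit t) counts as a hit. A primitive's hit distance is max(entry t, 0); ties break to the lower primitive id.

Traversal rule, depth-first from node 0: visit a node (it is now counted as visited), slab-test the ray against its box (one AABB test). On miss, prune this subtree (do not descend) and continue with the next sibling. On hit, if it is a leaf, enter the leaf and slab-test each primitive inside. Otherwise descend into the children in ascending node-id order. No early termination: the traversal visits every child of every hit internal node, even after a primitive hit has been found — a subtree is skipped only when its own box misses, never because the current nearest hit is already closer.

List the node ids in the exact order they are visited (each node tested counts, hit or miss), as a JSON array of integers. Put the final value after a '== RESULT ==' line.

Walk:
N0 x:[28/3,68/3] y:[20,58] z:[17,31] -> hit [20,68/3], descend [20, 26]
  N20 x:[10,68/3] y:[20,58] z:[68/3,31] -> hit [68/3,68/3], descend [14, 23]
    N14 x:[10,37/3] y:[20,58] z:[85/3,31] -> miss, prune
    N23 x:[35/3,68/3] y:[24,56] z:[68/3,30] -> miss, prune
  N26 x:[28/3,20] y:[23,49] z:[17,67/3] -> miss, prune

order=[0, 20, 14, 23, 26]  |boxes|=5  |leaves|=0  hit=miss

== RESULT ==
[0, 20, 14, 23, 26]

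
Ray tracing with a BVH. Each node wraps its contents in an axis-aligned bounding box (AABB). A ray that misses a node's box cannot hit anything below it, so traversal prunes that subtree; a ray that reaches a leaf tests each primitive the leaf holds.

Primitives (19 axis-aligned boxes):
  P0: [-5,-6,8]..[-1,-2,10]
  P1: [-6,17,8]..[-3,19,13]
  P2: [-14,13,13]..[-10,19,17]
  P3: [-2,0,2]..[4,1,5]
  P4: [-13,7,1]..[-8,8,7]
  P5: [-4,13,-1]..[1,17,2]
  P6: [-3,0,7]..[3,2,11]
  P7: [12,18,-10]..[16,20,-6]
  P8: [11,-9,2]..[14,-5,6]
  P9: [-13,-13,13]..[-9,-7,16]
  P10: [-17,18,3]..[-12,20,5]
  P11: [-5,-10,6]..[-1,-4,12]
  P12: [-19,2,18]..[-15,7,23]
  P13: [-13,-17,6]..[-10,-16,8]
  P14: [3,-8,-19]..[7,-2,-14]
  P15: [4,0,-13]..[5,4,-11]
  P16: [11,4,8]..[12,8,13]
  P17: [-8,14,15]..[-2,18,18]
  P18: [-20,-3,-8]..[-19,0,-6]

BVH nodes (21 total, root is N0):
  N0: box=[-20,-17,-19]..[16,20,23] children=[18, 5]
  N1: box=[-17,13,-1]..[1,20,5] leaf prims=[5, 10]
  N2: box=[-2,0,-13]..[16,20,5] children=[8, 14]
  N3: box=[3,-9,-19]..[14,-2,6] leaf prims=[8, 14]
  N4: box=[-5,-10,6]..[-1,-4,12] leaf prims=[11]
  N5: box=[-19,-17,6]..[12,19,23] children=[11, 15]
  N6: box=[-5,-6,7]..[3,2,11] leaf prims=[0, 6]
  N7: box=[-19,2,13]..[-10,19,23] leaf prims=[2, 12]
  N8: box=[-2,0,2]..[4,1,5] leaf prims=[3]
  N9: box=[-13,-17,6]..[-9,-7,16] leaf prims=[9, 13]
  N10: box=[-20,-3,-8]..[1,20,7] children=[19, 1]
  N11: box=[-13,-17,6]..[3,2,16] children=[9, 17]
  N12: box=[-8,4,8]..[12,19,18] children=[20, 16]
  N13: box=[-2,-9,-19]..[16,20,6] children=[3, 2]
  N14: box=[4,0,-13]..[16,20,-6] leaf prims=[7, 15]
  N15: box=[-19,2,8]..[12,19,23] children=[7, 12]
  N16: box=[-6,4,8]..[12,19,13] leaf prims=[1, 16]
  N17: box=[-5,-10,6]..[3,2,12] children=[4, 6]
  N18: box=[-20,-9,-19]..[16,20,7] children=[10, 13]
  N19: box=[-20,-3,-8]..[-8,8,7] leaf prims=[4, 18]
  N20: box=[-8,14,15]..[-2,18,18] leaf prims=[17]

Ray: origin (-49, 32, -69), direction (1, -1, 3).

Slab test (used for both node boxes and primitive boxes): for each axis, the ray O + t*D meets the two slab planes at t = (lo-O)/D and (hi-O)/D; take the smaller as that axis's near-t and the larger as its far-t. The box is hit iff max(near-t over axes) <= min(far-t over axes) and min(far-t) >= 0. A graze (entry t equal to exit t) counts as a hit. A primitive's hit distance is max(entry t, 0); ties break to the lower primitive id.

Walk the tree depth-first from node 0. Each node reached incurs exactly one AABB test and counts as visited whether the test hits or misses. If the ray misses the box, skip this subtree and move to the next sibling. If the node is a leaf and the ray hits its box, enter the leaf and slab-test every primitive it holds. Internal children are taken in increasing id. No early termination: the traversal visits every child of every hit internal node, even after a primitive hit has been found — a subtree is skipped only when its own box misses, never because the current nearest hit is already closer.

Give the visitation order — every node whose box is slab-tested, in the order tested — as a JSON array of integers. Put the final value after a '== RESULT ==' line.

Walk:
N0 x:[29,65] y:[12,49] z:[50/3,92/3] -> hit [29,92/3], descend [5, 18]
  N5 x:[30,61] y:[13,49] z:[25,92/3] -> hit [30,92/3], descend [11, 15]
    N11 x:[36,52] y:[30,49] z:[25,85/3] -> miss, prune
    N15 x:[30,61] y:[13,30] z:[77/3,92/3] -> hit [30,30], descend [7, 12]
      N7 x:[30,39] y:[13,30] z:[82/3,92/3] -> hit [30,30] leaf, test {P2(miss), P12@t=30}
      N12 x:[41,61] y:[13,28] z:[77/3,29] -> miss, prune
  N18 x:[29,65] y:[12,41] z:[50/3,76/3] -> miss, prune

Summary -> nodes [0, 5, 11, 15, 7, 12, 18]; box-tests=7; leaf-entries=1; first=P12

== RESULT ==
[0, 5, 11, 15, 7, 12, 18]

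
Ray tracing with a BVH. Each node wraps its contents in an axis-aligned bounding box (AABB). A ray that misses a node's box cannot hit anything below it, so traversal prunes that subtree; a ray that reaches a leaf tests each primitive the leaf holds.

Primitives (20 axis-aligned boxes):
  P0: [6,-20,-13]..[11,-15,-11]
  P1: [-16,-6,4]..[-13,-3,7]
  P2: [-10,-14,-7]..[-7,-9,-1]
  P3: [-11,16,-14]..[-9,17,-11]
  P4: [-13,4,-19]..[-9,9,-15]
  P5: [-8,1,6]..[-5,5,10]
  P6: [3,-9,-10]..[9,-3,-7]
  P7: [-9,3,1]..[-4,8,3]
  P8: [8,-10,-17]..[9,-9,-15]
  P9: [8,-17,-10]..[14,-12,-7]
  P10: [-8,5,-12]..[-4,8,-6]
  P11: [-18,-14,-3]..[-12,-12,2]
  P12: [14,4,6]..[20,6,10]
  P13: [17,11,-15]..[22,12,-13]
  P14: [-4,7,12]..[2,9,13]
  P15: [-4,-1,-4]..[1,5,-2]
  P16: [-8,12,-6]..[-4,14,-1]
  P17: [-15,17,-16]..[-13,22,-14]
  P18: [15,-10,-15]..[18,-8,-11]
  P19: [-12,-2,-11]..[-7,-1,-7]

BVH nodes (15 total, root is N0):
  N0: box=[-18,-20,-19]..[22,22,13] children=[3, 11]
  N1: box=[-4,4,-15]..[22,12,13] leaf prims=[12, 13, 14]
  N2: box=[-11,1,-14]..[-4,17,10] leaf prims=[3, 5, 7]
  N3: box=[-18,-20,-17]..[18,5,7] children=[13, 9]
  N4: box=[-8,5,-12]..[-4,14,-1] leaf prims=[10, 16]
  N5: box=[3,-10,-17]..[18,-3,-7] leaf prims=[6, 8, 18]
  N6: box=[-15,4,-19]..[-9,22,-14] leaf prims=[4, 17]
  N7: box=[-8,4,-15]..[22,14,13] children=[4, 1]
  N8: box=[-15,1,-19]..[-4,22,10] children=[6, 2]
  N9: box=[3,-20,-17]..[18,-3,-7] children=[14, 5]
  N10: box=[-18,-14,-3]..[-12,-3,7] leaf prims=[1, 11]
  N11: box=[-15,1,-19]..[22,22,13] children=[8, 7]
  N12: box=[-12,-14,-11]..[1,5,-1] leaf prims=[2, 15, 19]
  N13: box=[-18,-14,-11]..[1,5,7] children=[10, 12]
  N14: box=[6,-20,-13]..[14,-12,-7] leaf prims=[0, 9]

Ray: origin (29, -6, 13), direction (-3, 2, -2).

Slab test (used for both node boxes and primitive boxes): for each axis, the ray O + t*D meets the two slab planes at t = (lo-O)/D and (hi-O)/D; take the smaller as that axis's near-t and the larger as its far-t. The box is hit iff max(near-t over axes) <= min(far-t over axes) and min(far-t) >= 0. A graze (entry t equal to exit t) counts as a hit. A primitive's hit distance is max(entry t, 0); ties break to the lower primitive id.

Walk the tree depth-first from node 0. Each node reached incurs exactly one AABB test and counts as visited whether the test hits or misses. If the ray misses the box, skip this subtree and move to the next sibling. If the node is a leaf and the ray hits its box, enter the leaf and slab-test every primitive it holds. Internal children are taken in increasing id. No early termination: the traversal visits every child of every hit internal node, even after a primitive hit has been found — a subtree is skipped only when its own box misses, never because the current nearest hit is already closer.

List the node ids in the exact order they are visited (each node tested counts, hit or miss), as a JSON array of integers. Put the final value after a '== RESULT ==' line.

Traverse from the root:
N0 x:[7/3,47/3] y:[-7,14] z:[0,16] -> hit [7/3,14], descend [3, 11]
  N3 x:[11/3,47/3] y:[-7,11/2] z:[3,15] -> hit [11/3,11/2], descend [9, 13]
    N9 x:[11/3,26/3] y:[-7,3/2] z:[10,15] -> miss, prune
    N13 x:[28/3,47/3] y:[-4,11/2] z:[3,12] -> miss, prune
  N11 x:[7/3,44/3] y:[7/2,14] z:[0,16] -> hit [7/2,14], descend [7, 8]
    N7 x:[7/3,37/3] y:[5,10] z:[0,14] -> hit [5,10], descend [1, 4]
      N1 x:[7/3,11] y:[5,9] z:[0,14] -> hit [5,9] leaf, test {P12(miss), P13(miss), P14(miss)}
      N4 x:[11,37/3] y:[11/2,10] z:[7,25/2] -> miss, prune
    N8 x:[11,44/3] y:[7/2,14] z:[3/2,16] -> hit [11,14], descend [2, 6]
      N2 x:[11,40/3] y:[7/2,23/2] z:[3/2,27/2] -> hit [11,23/2] leaf, test {P3(miss), P5(miss), P7(miss)}
      N6 x:[38/3,44/3] y:[5,14] z:[27/2,16] -> hit [27/2,14] leaf, test {P4(miss), P17@t=14}

Summary -> nodes [0, 3, 9, 13, 11, 7, 1, 4, 8, 2, 6]; box-tests=11; leaf-entries=3; first=P17

== RESULT ==
[0, 3, 9, 13, 11, 7, 1, 4, 8, 2, 6]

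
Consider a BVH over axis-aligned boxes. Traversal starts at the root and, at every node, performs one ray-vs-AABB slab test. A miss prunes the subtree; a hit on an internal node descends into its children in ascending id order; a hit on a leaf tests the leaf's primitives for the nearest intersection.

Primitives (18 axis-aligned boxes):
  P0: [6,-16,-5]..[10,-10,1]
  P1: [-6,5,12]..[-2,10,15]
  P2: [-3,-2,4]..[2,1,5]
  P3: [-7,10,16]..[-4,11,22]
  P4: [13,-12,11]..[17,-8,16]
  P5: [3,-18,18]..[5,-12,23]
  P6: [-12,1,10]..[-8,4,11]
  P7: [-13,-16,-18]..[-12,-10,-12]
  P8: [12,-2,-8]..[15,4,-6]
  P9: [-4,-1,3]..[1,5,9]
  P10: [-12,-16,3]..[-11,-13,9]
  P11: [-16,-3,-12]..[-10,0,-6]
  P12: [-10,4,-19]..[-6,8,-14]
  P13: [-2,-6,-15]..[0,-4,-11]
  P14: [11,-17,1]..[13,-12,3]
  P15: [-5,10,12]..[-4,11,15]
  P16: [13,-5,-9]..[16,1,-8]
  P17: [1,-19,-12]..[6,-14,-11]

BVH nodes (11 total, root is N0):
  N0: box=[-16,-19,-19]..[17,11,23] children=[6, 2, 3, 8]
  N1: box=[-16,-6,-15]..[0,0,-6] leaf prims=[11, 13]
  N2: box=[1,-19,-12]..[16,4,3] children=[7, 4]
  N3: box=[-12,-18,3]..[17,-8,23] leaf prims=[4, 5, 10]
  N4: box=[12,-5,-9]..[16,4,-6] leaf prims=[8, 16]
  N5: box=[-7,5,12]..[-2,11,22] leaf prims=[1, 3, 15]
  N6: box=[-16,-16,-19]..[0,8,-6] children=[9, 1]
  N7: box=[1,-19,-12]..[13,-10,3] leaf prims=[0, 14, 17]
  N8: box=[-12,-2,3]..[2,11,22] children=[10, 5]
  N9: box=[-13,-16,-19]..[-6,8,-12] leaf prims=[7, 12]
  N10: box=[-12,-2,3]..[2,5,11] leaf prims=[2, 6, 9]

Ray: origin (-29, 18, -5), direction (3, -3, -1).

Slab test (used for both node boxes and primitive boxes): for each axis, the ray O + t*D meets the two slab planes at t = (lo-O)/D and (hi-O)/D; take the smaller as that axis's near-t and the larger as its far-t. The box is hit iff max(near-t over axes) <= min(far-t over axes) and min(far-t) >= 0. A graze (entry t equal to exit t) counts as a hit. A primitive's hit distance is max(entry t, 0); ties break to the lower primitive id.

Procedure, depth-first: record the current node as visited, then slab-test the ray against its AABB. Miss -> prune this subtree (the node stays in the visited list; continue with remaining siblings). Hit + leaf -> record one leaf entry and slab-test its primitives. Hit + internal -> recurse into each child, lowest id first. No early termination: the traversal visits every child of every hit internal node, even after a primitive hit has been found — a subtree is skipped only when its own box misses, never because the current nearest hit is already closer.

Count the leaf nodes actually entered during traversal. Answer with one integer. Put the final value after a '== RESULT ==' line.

Walk:
N0 x:[13/3,46/3] y:[7/3,37/3] z:[-28,14] -> hit [13/3,37/3], descend [2, 3, 6, 8]
  N2 x:[10,15] y:[14/3,37/3] z:[-8,7] -> miss, prune
  N3 x:[17/3,46/3] y:[26/3,12] z:[-28,-8] -> miss, prune
  N6 x:[13/3,29/3] y:[10/3,34/3] z:[1,14] -> hit [13/3,29/3], descend [1, 9]
    N1 x:[13/3,29/3] y:[6,8] z:[1,10] -> hit [6,8] leaf, test {P11@t=6, P13(miss)}
    N9 x:[16/3,23/3] y:[10/3,34/3] z:[7,14] -> hit [7,23/3] leaf, test {P7(miss), P12(miss)}
  N8 x:[17/3,31/3] y:[7/3,20/3] z:[-27,-8] -> miss, prune

7 AABB tests over nodes [0, 2, 3, 6, 1, 9, 8]; 2 leaves entered; closest P11.

== RESULT ==
2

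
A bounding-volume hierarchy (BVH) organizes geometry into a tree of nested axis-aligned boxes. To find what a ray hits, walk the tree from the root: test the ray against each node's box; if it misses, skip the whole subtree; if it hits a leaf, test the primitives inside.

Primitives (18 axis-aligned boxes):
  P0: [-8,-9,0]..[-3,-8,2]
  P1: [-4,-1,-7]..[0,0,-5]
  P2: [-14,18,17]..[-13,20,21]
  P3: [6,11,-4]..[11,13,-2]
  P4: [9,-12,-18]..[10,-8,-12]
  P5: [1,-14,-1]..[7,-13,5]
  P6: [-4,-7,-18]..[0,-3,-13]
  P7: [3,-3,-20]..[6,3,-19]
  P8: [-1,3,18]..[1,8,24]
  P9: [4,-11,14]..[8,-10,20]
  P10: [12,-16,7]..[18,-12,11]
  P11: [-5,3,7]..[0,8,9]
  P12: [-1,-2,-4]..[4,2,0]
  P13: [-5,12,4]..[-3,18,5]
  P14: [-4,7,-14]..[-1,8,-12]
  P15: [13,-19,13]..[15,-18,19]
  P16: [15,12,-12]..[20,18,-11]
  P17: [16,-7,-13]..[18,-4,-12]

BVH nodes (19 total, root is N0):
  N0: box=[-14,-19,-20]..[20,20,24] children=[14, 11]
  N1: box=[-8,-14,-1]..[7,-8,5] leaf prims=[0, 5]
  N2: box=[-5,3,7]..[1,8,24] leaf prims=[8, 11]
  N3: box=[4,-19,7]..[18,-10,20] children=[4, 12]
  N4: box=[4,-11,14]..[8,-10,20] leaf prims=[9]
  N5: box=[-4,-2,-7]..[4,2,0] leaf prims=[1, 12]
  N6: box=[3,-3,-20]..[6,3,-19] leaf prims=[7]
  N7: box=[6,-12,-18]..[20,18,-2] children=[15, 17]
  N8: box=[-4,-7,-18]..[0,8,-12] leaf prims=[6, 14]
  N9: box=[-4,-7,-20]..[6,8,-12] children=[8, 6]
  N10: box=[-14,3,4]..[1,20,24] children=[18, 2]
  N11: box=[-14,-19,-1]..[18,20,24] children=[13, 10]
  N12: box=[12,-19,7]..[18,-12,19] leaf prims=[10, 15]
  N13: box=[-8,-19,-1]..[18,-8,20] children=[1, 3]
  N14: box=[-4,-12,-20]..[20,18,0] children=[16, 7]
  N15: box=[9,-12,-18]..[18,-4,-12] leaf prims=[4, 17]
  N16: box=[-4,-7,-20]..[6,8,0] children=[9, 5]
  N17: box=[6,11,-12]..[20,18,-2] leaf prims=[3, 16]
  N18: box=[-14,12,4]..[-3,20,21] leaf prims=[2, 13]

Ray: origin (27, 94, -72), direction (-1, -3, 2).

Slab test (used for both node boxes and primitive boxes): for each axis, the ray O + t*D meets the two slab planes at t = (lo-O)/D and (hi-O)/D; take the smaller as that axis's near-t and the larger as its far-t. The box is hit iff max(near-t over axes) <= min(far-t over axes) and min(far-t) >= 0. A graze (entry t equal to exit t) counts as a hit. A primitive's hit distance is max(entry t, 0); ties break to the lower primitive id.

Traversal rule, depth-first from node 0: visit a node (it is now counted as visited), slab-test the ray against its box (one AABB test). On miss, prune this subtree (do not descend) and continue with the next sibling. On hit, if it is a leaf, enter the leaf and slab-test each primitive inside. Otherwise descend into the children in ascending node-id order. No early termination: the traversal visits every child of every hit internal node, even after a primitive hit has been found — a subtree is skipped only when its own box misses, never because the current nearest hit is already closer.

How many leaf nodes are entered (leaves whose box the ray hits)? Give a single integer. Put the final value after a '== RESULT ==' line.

Walk:
N0 x:[7,41] y:[74/3,113/3] z:[26,48] -> hit [26,113/3], descend [11, 14]
  N11 x:[9,41] y:[74/3,113/3] z:[71/2,48] -> hit [71/2,113/3], descend [10, 13]
    N10 x:[26,41] y:[74/3,91/3] z:[38,48] -> miss, prune
    N13 x:[9,35] y:[34,113/3] z:[71/2,46] -> miss, prune
  N14 x:[7,31] y:[76/3,106/3] z:[26,36] -> hit [26,31], descend [7, 16]
    N7 x:[7,21] y:[76/3,106/3] z:[27,35] -> miss, prune
    N16 x:[21,31] y:[86/3,101/3] z:[26,36] -> hit [86/3,31], descend [5, 9]
      N5 x:[23,31] y:[92/3,32] z:[65/2,36] -> miss, prune
      N9 x:[21,31] y:[86/3,101/3] z:[26,30] -> hit [86/3,30], descend [6, 8]
        N6 x:[21,24] y:[91/3,97/3] z:[26,53/2] -> miss, prune
        N8 x:[27,31] y:[86/3,101/3] z:[27,30] -> hit [86/3,30] leaf, test {P6(miss), P14@t=29}

11 AABB tests over nodes [0, 11, 10, 13, 14, 7, 16, 5, 9, 6, 8]; 1 leaf entered; closest P14.

== RESULT ==
1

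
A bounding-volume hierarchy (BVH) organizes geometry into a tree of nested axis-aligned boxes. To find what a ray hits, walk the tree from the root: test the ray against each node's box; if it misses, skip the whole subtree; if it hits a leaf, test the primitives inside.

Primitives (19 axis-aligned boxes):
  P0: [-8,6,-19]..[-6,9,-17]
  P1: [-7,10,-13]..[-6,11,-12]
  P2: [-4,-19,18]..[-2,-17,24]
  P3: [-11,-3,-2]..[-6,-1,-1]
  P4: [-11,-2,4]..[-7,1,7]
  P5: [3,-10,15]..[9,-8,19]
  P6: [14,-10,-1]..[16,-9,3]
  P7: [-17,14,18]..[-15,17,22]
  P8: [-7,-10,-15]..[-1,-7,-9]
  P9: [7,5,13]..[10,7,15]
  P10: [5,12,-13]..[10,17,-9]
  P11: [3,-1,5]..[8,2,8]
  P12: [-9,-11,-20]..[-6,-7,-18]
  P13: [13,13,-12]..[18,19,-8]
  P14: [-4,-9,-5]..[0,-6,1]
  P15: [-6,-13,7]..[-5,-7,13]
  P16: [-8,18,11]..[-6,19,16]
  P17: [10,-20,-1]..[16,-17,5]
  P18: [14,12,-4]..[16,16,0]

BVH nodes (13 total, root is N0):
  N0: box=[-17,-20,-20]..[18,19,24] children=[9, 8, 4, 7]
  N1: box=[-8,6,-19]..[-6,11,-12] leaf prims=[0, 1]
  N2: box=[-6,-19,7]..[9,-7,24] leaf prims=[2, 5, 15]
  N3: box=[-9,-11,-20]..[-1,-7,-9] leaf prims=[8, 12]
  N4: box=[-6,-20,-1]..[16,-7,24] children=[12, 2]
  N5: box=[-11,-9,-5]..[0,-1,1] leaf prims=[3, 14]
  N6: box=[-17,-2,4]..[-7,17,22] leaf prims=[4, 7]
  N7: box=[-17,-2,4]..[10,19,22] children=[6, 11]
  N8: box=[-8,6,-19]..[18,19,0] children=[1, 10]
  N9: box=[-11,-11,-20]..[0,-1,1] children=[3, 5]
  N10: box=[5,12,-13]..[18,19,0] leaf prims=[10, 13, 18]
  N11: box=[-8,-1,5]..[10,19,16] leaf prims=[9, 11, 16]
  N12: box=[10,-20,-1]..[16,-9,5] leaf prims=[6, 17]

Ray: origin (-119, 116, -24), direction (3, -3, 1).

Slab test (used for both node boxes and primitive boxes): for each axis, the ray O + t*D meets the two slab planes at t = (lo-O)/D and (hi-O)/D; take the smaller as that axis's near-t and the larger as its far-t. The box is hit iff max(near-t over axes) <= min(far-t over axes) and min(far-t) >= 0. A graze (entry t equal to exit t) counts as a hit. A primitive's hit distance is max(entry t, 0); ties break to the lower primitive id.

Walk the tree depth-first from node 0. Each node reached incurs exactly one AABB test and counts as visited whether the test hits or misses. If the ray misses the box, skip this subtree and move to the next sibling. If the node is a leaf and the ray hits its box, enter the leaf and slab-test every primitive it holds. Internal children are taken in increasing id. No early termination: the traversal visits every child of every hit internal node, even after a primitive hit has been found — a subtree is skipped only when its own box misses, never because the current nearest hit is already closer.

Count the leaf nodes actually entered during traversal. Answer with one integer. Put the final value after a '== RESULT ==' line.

Trace the traversal:
N0 x:[34,137/3] y:[97/3,136/3] z:[4,48] -> hit [34,136/3], descend [4, 7, 8, 9]
  N4 x:[113/3,45] y:[41,136/3] z:[23,48] -> hit [41,45], descend [2, 12]
    N2 x:[113/3,128/3] y:[41,45] z:[31,48] -> hit [41,128/3] leaf, test {P2(miss), P5@t=124/3, P15(miss)}
    N12 x:[43,45] y:[125/3,136/3] z:[23,29] -> miss, prune
  N7 x:[34,43] y:[97/3,118/3] z:[28,46] -> hit [34,118/3], descend [6, 11]
    N6 x:[34,112/3] y:[33,118/3] z:[28,46] -> hit [34,112/3] leaf, test {P4(miss), P7(miss)}
    N11 x:[37,43] y:[97/3,39] z:[29,40] -> hit [37,39] leaf, test {P9(miss), P11(miss), P16(miss)}
  N8 x:[37,137/3] y:[97/3,110/3] z:[5,24] -> miss, prune
  N9 x:[36,119/3] y:[39,127/3] z:[4,25] -> miss, prune

9 AABB tests over nodes [0, 4, 2, 12, 7, 6, 11, 8, 9]; 3 leaves entered; closest P5.

== RESULT ==
3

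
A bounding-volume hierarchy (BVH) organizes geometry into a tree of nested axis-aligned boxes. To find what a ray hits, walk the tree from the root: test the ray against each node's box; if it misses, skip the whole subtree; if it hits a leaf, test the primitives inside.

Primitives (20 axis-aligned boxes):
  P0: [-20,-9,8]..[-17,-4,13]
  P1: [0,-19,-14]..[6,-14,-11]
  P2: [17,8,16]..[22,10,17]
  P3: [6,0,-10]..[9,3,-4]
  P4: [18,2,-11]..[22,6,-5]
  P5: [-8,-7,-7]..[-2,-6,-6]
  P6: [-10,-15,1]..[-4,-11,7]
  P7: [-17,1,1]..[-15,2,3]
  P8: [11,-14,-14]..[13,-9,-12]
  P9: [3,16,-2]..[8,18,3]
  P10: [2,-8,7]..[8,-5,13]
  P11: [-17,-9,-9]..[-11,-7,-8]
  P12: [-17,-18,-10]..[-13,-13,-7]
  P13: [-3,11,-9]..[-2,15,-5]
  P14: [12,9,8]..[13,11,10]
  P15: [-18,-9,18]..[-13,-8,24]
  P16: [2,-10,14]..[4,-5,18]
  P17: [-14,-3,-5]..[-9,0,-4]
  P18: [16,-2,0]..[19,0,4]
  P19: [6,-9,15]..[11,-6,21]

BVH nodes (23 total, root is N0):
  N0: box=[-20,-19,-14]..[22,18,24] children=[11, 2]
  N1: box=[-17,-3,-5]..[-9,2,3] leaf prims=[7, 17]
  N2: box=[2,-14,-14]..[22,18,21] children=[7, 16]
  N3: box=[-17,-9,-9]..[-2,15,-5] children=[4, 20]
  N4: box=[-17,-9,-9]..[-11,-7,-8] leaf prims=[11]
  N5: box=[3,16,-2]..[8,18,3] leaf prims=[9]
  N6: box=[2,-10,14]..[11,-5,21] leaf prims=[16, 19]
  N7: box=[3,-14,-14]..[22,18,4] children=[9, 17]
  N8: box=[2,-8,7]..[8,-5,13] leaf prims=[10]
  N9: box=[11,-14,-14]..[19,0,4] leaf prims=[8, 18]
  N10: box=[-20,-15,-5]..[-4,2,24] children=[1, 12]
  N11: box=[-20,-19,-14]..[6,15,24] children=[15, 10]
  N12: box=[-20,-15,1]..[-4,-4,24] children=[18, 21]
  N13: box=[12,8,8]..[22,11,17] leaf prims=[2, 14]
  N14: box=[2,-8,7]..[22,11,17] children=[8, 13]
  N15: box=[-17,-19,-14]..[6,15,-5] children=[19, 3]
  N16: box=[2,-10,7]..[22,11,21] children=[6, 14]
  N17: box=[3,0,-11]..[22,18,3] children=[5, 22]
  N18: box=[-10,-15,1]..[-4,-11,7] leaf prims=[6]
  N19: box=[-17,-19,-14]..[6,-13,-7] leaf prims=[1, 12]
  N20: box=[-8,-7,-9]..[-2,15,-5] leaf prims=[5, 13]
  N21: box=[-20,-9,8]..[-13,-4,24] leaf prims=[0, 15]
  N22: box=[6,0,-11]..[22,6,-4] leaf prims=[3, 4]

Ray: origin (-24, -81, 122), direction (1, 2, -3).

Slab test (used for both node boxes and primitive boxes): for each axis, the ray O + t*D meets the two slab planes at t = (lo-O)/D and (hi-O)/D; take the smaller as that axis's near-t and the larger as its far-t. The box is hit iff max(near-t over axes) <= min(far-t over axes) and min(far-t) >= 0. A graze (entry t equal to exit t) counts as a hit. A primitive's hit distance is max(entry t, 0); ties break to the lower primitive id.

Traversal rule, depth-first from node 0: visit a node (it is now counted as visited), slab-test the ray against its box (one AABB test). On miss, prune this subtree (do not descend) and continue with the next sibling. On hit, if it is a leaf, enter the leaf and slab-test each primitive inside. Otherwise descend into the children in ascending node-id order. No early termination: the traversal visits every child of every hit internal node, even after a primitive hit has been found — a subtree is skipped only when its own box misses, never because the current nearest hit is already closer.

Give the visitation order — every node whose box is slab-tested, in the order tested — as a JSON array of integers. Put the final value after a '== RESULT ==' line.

Walk:
N0 x:[4,46] y:[31,99/2] z:[98/3,136/3] -> hit [98/3,136/3], descend [2, 11]
  N2 x:[26,46] y:[67/2,99/2] z:[101/3,136/3] -> hit [101/3,136/3], descend [7, 16]
    N7 x:[27,46] y:[67/2,99/2] z:[118/3,136/3] -> hit [118/3,136/3], descend [9, 17]
      N9 x:[35,43] y:[67/2,81/2] z:[118/3,136/3] -> hit [118/3,81/2] leaf, test {P8(miss), P18@t=40}
      N17 x:[27,46] y:[81/2,99/2] z:[119/3,133/3] -> hit [81/2,133/3], descend [5, 22]
        N5 x:[27,32] y:[97/2,99/2] z:[119/3,124/3] -> miss, prune
        N22 x:[30,46] y:[81/2,87/2] z:[42,133/3] -> hit [42,87/2] leaf, test {P3(miss), P4@t=127/3}
    N16 x:[26,46] y:[71/2,46] z:[101/3,115/3] -> hit [71/2,115/3], descend [6, 14]
      N6 x:[26,35] y:[71/2,38] z:[101/3,36] -> miss, prune
      N14 x:[26,46] y:[73/2,46] z:[35,115/3] -> hit [73/2,115/3], descend [8, 13]
        N8 x:[26,32] y:[73/2,38] z:[109/3,115/3] -> miss, prune
        N13 x:[36,46] y:[89/2,46] z:[35,38] -> miss, prune
  N11 x:[4,30] y:[31,48] z:[98/3,136/3] -> miss, prune

Visited [0, 2, 7, 9, 17, 5, 22, 16, 6, 14, 8, 13, 11]. Tests: 13 box, 2 leaf. Nearest: P18.

== RESULT ==
[0, 2, 7, 9, 17, 5, 22, 16, 6, 14, 8, 13, 11]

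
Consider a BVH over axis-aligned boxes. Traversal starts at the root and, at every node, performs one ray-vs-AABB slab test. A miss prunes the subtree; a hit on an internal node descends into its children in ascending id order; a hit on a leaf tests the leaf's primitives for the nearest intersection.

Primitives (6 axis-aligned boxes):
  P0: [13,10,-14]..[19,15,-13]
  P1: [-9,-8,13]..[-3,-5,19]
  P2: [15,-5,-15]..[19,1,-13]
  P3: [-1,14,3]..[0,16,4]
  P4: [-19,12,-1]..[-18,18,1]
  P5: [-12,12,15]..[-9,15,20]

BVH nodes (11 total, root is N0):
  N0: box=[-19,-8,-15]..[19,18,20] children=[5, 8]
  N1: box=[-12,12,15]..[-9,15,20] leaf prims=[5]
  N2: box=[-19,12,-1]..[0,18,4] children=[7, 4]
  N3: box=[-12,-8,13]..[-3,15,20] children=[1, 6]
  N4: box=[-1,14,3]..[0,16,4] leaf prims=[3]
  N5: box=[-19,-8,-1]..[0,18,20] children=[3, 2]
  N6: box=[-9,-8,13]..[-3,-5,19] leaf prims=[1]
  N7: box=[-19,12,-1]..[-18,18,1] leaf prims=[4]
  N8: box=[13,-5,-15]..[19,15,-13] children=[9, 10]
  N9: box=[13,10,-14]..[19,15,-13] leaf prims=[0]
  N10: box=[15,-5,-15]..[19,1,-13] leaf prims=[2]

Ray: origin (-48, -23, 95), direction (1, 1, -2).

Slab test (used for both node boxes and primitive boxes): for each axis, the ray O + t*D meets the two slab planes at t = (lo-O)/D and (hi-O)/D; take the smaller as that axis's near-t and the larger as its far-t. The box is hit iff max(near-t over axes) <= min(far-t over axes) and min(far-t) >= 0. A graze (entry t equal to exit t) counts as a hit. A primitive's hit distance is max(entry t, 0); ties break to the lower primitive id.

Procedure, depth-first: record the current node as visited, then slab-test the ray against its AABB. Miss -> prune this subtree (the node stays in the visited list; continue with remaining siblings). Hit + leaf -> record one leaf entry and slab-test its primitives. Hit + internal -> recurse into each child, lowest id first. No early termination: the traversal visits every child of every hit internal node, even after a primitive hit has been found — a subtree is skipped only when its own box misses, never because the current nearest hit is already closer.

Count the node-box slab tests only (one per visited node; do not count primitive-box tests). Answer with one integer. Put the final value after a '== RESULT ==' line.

Trace the traversal:
N0 x:[29,67] y:[15,41] z:[75/2,55] -> hit [75/2,41], descend [5, 8]
  N5 x:[29,48] y:[15,41] z:[75/2,48] -> hit [75/2,41], descend [2, 3]
    N2 x:[29,48] y:[35,41] z:[91/2,48] -> miss, prune
    N3 x:[36,45] y:[15,38] z:[75/2,41] -> hit [75/2,38], descend [1, 6]
      N1 x:[36,39] y:[35,38] z:[75/2,40] -> hit [75/2,38] leaf, test {P5@t=75/2}
      N6 x:[39,45] y:[15,18] z:[38,41] -> miss, prune
  N8 x:[61,67] y:[18,38] z:[54,55] -> miss, prune

order=[0, 5, 2, 3, 1, 6, 8]  |boxes|=7  |leaves|=1  hit=P5

== RESULT ==
7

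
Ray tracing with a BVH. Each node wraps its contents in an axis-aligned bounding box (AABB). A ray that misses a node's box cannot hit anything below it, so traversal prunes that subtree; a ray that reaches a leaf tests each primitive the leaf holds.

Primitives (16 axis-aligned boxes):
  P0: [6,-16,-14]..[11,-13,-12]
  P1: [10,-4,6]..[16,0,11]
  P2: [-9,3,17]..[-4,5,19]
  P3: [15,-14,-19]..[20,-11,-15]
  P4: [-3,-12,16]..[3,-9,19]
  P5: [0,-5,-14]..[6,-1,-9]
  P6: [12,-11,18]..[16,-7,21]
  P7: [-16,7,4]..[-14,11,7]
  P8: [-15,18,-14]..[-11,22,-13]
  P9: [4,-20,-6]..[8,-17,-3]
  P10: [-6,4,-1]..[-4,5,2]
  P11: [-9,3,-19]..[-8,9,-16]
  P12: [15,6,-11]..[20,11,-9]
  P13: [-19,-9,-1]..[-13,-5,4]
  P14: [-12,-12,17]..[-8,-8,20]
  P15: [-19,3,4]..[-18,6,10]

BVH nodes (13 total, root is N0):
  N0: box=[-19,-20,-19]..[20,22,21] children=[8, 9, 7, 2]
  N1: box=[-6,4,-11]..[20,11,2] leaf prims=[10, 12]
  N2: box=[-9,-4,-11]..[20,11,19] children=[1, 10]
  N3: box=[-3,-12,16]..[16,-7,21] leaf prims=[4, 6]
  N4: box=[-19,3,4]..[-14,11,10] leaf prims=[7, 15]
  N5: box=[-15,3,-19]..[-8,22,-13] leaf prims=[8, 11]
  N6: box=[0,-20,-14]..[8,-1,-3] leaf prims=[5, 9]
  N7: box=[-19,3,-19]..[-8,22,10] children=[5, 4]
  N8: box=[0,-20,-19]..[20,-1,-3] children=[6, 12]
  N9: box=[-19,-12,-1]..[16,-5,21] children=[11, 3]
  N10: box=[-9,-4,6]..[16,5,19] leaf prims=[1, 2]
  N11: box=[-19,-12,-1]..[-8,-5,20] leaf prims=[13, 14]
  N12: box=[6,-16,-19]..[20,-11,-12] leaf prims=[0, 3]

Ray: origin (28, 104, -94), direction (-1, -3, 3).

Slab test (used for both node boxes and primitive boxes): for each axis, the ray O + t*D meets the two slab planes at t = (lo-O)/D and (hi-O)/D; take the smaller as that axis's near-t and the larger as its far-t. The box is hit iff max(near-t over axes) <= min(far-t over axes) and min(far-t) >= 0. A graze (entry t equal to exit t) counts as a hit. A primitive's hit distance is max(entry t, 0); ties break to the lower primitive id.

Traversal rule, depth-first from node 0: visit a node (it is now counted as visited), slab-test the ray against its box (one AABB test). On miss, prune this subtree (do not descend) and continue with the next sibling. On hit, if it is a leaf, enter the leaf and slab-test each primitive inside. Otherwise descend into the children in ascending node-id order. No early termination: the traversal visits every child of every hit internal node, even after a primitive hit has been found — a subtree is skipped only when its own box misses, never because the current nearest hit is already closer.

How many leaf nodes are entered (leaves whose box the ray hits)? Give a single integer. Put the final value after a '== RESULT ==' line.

Trace the traversal:
N0 x:[8,47] y:[82/3,124/3] z:[25,115/3] -> hit [82/3,115/3], descend [2, 7, 8, 9]
  N2 x:[8,37] y:[31,36] z:[83/3,113/3] -> hit [31,36], descend [1, 10]
    N1 x:[8,34] y:[31,100/3] z:[83/3,32] -> hit [31,32] leaf, test {P10(miss), P12(miss)}
    N10 x:[12,37] y:[33,36] z:[100/3,113/3] -> hit [100/3,36] leaf, test {P1(miss), P2(miss)}
  N7 x:[36,47] y:[82/3,101/3] z:[25,104/3] -> miss, prune
  N8 x:[8,28] y:[35,124/3] z:[25,91/3] -> miss, prune
  N9 x:[12,47] y:[109/3,116/3] z:[31,115/3] -> hit [109/3,115/3], descend [3, 11]
    N3 x:[12,31] y:[37,116/3] z:[110/3,115/3] -> miss, prune
    N11 x:[36,47] y:[109/3,116/3] z:[31,38] -> hit [109/3,38] leaf, test {P13(miss), P14@t=112/3}

order=[0, 2, 1, 10, 7, 8, 9, 3, 11]  |boxes|=9  |leaves|=3  hit=P14

== RESULT ==
3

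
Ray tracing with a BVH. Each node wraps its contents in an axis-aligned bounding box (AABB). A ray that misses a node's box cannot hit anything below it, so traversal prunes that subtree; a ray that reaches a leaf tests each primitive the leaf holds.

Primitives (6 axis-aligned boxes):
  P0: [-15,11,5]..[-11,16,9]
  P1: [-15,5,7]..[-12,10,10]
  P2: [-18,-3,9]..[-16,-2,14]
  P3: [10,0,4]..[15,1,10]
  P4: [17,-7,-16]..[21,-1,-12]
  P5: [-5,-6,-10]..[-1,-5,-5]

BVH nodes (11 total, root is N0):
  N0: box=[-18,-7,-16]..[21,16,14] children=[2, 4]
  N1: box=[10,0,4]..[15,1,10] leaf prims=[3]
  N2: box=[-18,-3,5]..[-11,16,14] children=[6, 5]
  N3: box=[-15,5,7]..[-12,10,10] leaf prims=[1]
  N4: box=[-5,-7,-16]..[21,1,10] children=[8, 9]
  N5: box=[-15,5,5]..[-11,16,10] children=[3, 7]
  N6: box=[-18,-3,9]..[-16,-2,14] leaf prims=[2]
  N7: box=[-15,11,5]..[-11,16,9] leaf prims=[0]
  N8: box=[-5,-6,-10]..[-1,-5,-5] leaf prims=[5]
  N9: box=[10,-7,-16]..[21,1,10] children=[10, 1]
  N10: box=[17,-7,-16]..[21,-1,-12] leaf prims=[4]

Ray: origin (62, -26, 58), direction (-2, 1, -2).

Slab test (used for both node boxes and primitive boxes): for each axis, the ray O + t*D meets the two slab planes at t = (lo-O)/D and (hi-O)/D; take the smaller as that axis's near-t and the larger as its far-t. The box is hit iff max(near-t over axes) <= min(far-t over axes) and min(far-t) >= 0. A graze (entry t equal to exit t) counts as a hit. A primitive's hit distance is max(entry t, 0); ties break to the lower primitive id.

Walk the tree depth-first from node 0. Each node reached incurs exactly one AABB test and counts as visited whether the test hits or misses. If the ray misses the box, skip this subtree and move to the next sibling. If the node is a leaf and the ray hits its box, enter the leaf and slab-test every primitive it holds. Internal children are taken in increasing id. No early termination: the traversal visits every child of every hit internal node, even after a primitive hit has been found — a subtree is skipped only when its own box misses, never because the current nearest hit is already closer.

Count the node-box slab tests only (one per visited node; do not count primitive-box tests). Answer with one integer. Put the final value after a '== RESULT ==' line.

Walk:
N0 x:[41/2,40] y:[19,42] z:[22,37] -> hit [22,37], descend [2, 4]
  N2 x:[73/2,40] y:[23,42] z:[22,53/2] -> miss, prune
  N4 x:[41/2,67/2] y:[19,27] z:[24,37] -> hit [24,27], descend [8, 9]
    N8 x:[63/2,67/2] y:[20,21] z:[63/2,34] -> miss, prune
    N9 x:[41/2,26] y:[19,27] z:[24,37] -> hit [24,26], descend [1, 10]
      N1 x:[47/2,26] y:[26,27] z:[24,27] -> hit [26,26] leaf, test {P3@t=26}
      N10 x:[41/2,45/2] y:[19,25] z:[35,37] -> miss, prune

order=[0, 2, 4, 8, 9, 1, 10]  |boxes|=7  |leaves|=1  hit=P3

== RESULT ==
7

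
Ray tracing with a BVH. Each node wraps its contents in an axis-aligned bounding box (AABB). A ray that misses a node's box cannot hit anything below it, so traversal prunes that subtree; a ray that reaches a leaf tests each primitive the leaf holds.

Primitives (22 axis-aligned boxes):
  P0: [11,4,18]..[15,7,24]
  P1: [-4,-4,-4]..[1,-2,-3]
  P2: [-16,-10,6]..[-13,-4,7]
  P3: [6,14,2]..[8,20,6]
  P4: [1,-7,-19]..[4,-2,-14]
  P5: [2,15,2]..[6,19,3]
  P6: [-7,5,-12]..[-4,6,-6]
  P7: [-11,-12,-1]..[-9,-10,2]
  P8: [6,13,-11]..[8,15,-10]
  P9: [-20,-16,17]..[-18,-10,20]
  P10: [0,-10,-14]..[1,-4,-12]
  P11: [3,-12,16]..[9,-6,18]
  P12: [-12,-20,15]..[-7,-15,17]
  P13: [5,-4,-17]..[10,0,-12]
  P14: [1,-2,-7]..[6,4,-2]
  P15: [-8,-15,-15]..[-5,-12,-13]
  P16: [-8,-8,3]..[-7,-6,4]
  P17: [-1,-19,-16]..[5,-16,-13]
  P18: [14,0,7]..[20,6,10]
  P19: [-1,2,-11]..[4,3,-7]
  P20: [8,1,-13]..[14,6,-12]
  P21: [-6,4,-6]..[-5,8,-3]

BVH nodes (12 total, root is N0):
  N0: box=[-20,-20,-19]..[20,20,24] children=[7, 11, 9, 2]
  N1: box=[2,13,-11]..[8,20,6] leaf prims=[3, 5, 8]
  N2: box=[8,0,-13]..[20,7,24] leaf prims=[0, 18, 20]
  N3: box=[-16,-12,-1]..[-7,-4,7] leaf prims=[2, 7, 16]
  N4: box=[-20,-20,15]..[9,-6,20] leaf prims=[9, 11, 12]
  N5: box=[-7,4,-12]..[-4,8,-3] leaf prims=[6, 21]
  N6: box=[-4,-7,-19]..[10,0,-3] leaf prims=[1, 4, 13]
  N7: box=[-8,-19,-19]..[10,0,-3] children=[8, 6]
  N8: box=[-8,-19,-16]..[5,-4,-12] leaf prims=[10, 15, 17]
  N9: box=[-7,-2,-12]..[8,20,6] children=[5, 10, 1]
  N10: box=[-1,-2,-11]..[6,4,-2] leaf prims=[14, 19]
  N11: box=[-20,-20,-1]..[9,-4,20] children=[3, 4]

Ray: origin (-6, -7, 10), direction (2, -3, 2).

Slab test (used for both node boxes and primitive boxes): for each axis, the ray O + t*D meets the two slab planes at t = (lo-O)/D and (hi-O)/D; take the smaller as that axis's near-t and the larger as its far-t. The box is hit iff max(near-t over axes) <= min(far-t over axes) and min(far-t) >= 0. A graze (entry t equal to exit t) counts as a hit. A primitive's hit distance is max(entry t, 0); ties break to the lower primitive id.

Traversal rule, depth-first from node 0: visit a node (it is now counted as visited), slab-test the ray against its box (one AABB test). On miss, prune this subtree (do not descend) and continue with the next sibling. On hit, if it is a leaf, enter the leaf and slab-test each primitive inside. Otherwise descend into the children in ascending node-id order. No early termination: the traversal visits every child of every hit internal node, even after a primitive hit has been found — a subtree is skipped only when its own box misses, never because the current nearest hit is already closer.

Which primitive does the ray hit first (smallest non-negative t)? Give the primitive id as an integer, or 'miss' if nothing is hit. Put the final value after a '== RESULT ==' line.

Trace the traversal:
N0 x:[-7,13] y:[-9,13/3] z:[-29/2,7] -> hit [-7,13/3], descend [2, 7, 9, 11]
  N2 x:[7,13] y:[-14/3,-7/3] z:[-23/2,7] -> miss, prune
  N7 x:[-1,8] y:[-7/3,4] z:[-29/2,-13/2] -> miss, prune
  N9 x:[-1/2,7] y:[-9,-5/3] z:[-11,-2] -> miss, prune
  N11 x:[-7,15/2] y:[-1,13/3] z:[-11/2,5] -> hit [-1,13/3], descend [3, 4]
    N3 x:[-5,-1/2] y:[-1,5/3] z:[-11/2,-3/2] -> miss, prune
    N4 x:[-7,15/2] y:[-1/3,13/3] z:[5/2,5] -> hit [5/2,13/3] leaf, test {P9(miss), P11(miss), P12(miss)}

7 AABB tests over nodes [0, 2, 7, 9, 11, 3, 4]; 1 leaf entered; closest miss.

== RESULT ==
miss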